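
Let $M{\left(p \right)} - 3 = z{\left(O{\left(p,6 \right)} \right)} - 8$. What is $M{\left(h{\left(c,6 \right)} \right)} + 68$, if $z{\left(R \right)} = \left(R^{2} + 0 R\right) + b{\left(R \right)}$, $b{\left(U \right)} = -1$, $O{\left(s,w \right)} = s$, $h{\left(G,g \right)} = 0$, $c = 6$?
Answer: $62$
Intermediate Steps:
$z{\left(R \right)} = -1 + R^{2}$ ($z{\left(R \right)} = \left(R^{2} + 0 R\right) - 1 = \left(R^{2} + 0\right) - 1 = R^{2} - 1 = -1 + R^{2}$)
$M{\left(p \right)} = -6 + p^{2}$ ($M{\left(p \right)} = 3 + \left(\left(-1 + p^{2}\right) - 8\right) = 3 + \left(-9 + p^{2}\right) = -6 + p^{2}$)
$M{\left(h{\left(c,6 \right)} \right)} + 68 = \left(-6 + 0^{2}\right) + 68 = \left(-6 + 0\right) + 68 = -6 + 68 = 62$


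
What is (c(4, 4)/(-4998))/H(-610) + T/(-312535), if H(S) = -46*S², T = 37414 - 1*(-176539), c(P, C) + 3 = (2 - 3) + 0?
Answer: -915170765220527/1336849191591900 ≈ -0.68457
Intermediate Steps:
c(P, C) = -4 (c(P, C) = -3 + ((2 - 3) + 0) = -3 + (-1 + 0) = -3 - 1 = -4)
T = 213953 (T = 37414 + 176539 = 213953)
(c(4, 4)/(-4998))/H(-610) + T/(-312535) = (-4/(-4998))/((-46*(-610)²)) + 213953/(-312535) = (-1/4998*(-4))/((-46*372100)) + 213953*(-1/312535) = (2/2499)/(-17116600) - 213953/312535 = (2/2499)*(-1/17116600) - 213953/312535 = -1/21387191700 - 213953/312535 = -915170765220527/1336849191591900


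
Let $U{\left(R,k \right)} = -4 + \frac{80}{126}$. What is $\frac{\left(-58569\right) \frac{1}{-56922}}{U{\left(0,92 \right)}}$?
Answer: $- \frac{1229949}{4022488} \approx -0.30577$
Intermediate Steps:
$U{\left(R,k \right)} = - \frac{212}{63}$ ($U{\left(R,k \right)} = -4 + 80 \cdot \frac{1}{126} = -4 + \frac{40}{63} = - \frac{212}{63}$)
$\frac{\left(-58569\right) \frac{1}{-56922}}{U{\left(0,92 \right)}} = \frac{\left(-58569\right) \frac{1}{-56922}}{- \frac{212}{63}} = \left(-58569\right) \left(- \frac{1}{56922}\right) \left(- \frac{63}{212}\right) = \frac{19523}{18974} \left(- \frac{63}{212}\right) = - \frac{1229949}{4022488}$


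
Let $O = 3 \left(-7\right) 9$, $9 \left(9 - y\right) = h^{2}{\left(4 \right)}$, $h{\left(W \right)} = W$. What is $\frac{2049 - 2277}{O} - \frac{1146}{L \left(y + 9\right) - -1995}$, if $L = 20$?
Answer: $\frac{936718}{1315125} \approx 0.71227$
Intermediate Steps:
$y = \frac{65}{9}$ ($y = 9 - \frac{4^{2}}{9} = 9 - \frac{16}{9} = \frac{65}{9} \approx 7.2222$)
$O = -189$ ($O = \left(-21\right) 9 = -189$)
$\frac{2049 - 2277}{O} - \frac{1146}{L \left(y + 9\right) - -1995} = \frac{2049 - 2277}{-189} - \frac{1146}{20 \left(\frac{65}{9} + 9\right) - -1995} = \left(2049 - 2277\right) \left(- \frac{1}{189}\right) - \frac{1146}{20 \cdot \frac{146}{9} + 1995} = \left(-228\right) \left(- \frac{1}{189}\right) - \frac{1146}{\frac{2920}{9} + 1995} = \frac{76}{63} - \frac{1146}{\frac{20875}{9}} = \frac{76}{63} - \frac{10314}{20875} = \frac{936718}{1315125}$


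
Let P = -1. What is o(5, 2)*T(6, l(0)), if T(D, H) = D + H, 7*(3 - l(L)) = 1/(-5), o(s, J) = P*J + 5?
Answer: 948/35 ≈ 27.086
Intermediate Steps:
o(s, J) = 5 - J (o(s, J) = -J + 5 = 5 - J)
l(L) = 106/35 (l(L) = 3 - ⅐/(-5) = 3 - ⅐*(-⅕) = 3 + 1/35 = 106/35)
o(5, 2)*T(6, l(0)) = (5 - 1*2)*(6 + 106/35) = (5 - 2)*(316/35) = 3*(316/35) = 948/35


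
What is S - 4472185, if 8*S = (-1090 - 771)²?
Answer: -32314159/8 ≈ -4.0393e+6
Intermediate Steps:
S = 3463321/8 (S = (-1090 - 771)²/8 = (⅛)*(-1861)² = (⅛)*3463321 = 3463321/8 ≈ 4.3292e+5)
S - 4472185 = 3463321/8 - 4472185 = -32314159/8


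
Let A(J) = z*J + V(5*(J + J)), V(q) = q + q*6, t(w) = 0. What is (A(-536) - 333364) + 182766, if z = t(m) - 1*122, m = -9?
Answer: -122726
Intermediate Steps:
V(q) = 7*q (V(q) = q + 6*q = 7*q)
z = -122 (z = 0 - 1*122 = 0 - 122 = -122)
A(J) = -52*J (A(J) = -122*J + 7*(5*(J + J)) = -122*J + 7*(5*(2*J)) = -122*J + 7*(10*J) = -122*J + 70*J = -52*J)
(A(-536) - 333364) + 182766 = (-52*(-536) - 333364) + 182766 = (27872 - 333364) + 182766 = -305492 + 182766 = -122726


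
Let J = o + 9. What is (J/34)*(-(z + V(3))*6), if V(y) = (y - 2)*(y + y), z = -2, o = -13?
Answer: 48/17 ≈ 2.8235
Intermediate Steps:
J = -4 (J = -13 + 9 = -4)
V(y) = 2*y*(-2 + y) (V(y) = (-2 + y)*(2*y) = 2*y*(-2 + y))
(J/34)*(-(z + V(3))*6) = (-4/34)*(-(-2 + 2*3*(-2 + 3))*6) = ((1/34)*(-4))*(-(-2 + 2*3*1)*6) = -(-2)*(-2 + 6)*6/17 = -(-2)*4*6/17 = -(-2)*24/17 = -2/17*(-24) = 48/17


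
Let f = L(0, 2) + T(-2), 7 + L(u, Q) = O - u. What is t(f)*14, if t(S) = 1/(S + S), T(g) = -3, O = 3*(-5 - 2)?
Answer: -7/31 ≈ -0.22581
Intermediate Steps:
O = -21 (O = 3*(-7) = -21)
L(u, Q) = -28 - u (L(u, Q) = -7 + (-21 - u) = -28 - u)
f = -31 (f = (-28 - 1*0) - 3 = (-28 + 0) - 3 = -28 - 3 = -31)
t(S) = 1/(2*S)
t(f)*14 = ((½)/(-31))*14 = ((½)*(-1/31))*14 = -1/62*14 = -7/31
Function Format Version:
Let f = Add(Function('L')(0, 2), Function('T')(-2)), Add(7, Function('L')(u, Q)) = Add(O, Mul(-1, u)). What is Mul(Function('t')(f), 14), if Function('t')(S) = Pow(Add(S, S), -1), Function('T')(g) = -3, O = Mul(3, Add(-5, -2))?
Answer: Rational(-7, 31) ≈ -0.22581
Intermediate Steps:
O = -21 (O = Mul(3, -7) = -21)
Function('L')(u, Q) = Add(-28, Mul(-1, u)) (Function('L')(u, Q) = Add(-7, Add(-21, Mul(-1, u))) = Add(-28, Mul(-1, u)))
f = -31 (f = Add(Add(-28, Mul(-1, 0)), -3) = Add(Add(-28, 0), -3) = Add(-28, -3) = -31)
Function('t')(S) = Mul(Rational(1, 2), Pow(S, -1)) (Function('t')(S) = Pow(Mul(2, S), -1) = Mul(Rational(1, 2), Pow(S, -1)))
Mul(Function('t')(f), 14) = Mul(Mul(Rational(1, 2), Pow(-31, -1)), 14) = Mul(Mul(Rational(1, 2), Rational(-1, 31)), 14) = Mul(Rational(-1, 62), 14) = Rational(-7, 31)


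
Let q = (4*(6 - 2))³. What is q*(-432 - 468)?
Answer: -3686400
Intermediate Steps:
q = 4096 (q = (4*4)³ = 16³ = 4096)
q*(-432 - 468) = 4096*(-432 - 468) = 4096*(-900) = -3686400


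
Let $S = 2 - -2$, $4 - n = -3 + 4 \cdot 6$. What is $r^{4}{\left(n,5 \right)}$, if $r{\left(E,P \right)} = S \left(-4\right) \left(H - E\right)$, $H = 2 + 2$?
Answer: $12745506816$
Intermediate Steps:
$H = 4$
$n = -17$ ($n = 4 - \left(-3 + 4 \cdot 6\right) = 4 - \left(-3 + 24\right) = 4 - 21 = -17$)
$S = 4$ ($S = 2 + 2 = 4$)
$r{\left(E,P \right)} = -64 + 16 E$ ($r{\left(E,P \right)} = 4 \left(-4\right) \left(4 - E\right) = - 16 \left(4 - E\right) = -64 + 16 E$)
$r^{4}{\left(n,5 \right)} = \left(-64 + 16 \left(-17\right)\right)^{4} = \left(-64 - 272\right)^{4} = \left(-336\right)^{4} = 12745506816$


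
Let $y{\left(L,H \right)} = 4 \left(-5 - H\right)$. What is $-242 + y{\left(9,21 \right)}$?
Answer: $-346$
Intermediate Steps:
$y{\left(L,H \right)} = -20 - 4 H$
$-242 + y{\left(9,21 \right)} = -242 - 104 = -346$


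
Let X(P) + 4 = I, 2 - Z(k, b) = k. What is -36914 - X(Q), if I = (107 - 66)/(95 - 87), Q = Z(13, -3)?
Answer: -295321/8 ≈ -36915.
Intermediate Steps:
Z(k, b) = 2 - k
Q = -11 (Q = 2 - 1*13 = 2 - 13 = -11)
I = 41/8 ≈ 5.1250
X(P) = 9/8 (X(P) = -4 + 41/8 = 9/8)
-36914 - X(Q) = -36914 - 1*9/8 = -36914 - 9/8 = -295321/8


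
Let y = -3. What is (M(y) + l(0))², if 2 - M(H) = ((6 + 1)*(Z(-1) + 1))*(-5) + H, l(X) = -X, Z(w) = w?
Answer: 25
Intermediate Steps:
M(H) = 2 - H (M(H) = 2 - (((6 + 1)*(-1 + 1))*(-5) + H) = 2 - ((7*0)*(-5) + H) = 2 - (0*(-5) + H) = 2 - (0 + H) = 2 - H)
(M(y) + l(0))² = ((2 - 1*(-3)) - 1*0)² = ((2 + 3) + 0)² = (5 + 0)² = 5² = 25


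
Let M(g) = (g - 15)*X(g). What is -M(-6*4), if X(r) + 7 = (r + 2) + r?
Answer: -2067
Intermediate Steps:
X(r) = -5 + 2*r (X(r) = -7 + ((r + 2) + r) = -7 + ((2 + r) + r) = -7 + (2 + 2*r) = -5 + 2*r)
M(g) = (-15 + g)*(-5 + 2*g) (M(g) = (g - 15)*(-5 + 2*g) = (-15 + g)*(-5 + 2*g))
-M(-6*4) = -(-15 - 6*4)*(-5 + 2*(-6*4)) = -(-15 - 24)*(-5 + 2*(-24)) = -(-39)*(-5 - 48) = -(-39)*(-53) = -1*2067 = -2067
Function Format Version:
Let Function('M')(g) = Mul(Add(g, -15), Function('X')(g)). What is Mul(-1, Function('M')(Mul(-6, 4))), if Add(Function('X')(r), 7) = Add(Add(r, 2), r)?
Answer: -2067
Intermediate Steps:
Function('X')(r) = Add(-5, Mul(2, r)) (Function('X')(r) = Add(-7, Add(Add(r, 2), r)) = Add(-7, Add(Add(2, r), r)) = Add(-7, Add(2, Mul(2, r))) = Add(-5, Mul(2, r)))
Function('M')(g) = Mul(Add(-15, g), Add(-5, Mul(2, g))) (Function('M')(g) = Mul(Add(g, -15), Add(-5, Mul(2, g))) = Mul(Add(-15, g), Add(-5, Mul(2, g))))
Mul(-1, Function('M')(Mul(-6, 4))) = Mul(-1, Mul(Add(-15, Mul(-6, 4)), Add(-5, Mul(2, Mul(-6, 4))))) = Mul(-1, Mul(Add(-15, -24), Add(-5, Mul(2, -24)))) = Mul(-1, Mul(-39, Add(-5, -48))) = Mul(-1, Mul(-39, -53)) = Mul(-1, 2067) = -2067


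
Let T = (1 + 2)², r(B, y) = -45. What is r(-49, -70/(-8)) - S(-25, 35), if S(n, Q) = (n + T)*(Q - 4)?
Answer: 451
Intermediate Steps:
T = 9 (T = 3² = 9)
S(n, Q) = (-4 + Q)*(9 + n) (S(n, Q) = (n + 9)*(Q - 4) = (9 + n)*(-4 + Q) = (-4 + Q)*(9 + n))
r(-49, -70/(-8)) - S(-25, 35) = -45 - (-36 - 4*(-25) + 9*35 + 35*(-25)) = -45 - (-36 + 100 + 315 - 875) = -45 - 1*(-496) = -45 + 496 = 451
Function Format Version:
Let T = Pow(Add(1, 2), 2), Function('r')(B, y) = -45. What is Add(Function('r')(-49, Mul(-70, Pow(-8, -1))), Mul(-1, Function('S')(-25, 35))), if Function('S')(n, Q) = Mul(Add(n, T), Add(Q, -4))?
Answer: 451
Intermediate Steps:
T = 9 (T = Pow(3, 2) = 9)
Function('S')(n, Q) = Mul(Add(-4, Q), Add(9, n)) (Function('S')(n, Q) = Mul(Add(n, 9), Add(Q, -4)) = Mul(Add(9, n), Add(-4, Q)) = Mul(Add(-4, Q), Add(9, n)))
Add(Function('r')(-49, Mul(-70, Pow(-8, -1))), Mul(-1, Function('S')(-25, 35))) = Add(-45, Mul(-1, Add(-36, Mul(-4, -25), Mul(9, 35), Mul(35, -25)))) = Add(-45, Mul(-1, Add(-36, 100, 315, -875))) = Add(-45, Mul(-1, -496)) = Add(-45, 496) = 451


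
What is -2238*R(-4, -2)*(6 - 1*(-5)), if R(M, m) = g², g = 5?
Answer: -615450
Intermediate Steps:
R(M, m) = 25 (R(M, m) = 5² = 25)
-2238*R(-4, -2)*(6 - 1*(-5)) = -55950*(6 - 1*(-5)) = -55950*(6 + 5) = -55950*11 = -2238*275 = -615450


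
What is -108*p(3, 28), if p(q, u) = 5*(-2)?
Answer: 1080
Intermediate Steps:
p(q, u) = -10
-108*p(3, 28) = -108*(-10) = 1080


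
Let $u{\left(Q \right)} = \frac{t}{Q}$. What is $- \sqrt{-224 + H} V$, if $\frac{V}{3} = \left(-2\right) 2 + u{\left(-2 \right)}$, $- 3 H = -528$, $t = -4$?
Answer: $24 i \sqrt{3} \approx 41.569 i$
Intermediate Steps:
$H = 176$ ($H = \left(- \frac{1}{3}\right) \left(-528\right) = 176$)
$u{\left(Q \right)} = - \frac{4}{Q}$
$V = -6$ ($V = 3 \left(\left(-2\right) 2 - \frac{4}{-2}\right) = 3 \left(-4 - -2\right) = 3 \left(-4 + 2\right) = 3 \left(-2\right) = -6$)
$- \sqrt{-224 + H} V = - \sqrt{-224 + 176} \left(-6\right) = - \sqrt{-48} \left(-6\right) = - 4 i \sqrt{3} \left(-6\right) = - \left(-24\right) i \sqrt{3} = 24 i \sqrt{3}$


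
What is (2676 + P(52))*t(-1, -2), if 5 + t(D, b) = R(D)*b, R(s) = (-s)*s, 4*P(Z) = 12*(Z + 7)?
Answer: -8559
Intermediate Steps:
P(Z) = 21 + 3*Z (P(Z) = (12*(Z + 7))/4 = (12*(7 + Z))/4 = (84 + 12*Z)/4 = 21 + 3*Z)
R(s) = -s**2
t(D, b) = -5 - b*D**2 (t(D, b) = -5 + (-D**2)*b = -5 - b*D**2)
(2676 + P(52))*t(-1, -2) = (2676 + (21 + 3*52))*(-5 - 1*(-2)*(-1)**2) = (2676 + (21 + 156))*(-5 - 1*(-2)*1) = (2676 + 177)*(-5 + 2) = 2853*(-3) = -8559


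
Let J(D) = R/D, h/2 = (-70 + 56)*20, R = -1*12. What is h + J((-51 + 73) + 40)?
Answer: -17366/31 ≈ -560.19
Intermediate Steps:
R = -12
h = -560 (h = 2*((-70 + 56)*20) = 2*(-14*20) = 2*(-280) = -560)
J(D) = -12/D
h + J((-51 + 73) + 40) = -560 - 12/((-51 + 73) + 40) = -560 - 12/(22 + 40) = -560 - 12/62 = -560 - 12*1/62 = -560 - 6/31 = -17366/31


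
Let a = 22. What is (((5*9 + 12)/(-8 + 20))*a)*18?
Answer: 1881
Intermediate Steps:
(((5*9 + 12)/(-8 + 20))*a)*18 = (((5*9 + 12)/(-8 + 20))*22)*18 = (((45 + 12)/12)*22)*18 = ((57*(1/12))*22)*18 = ((19/4)*22)*18 = (209/2)*18 = 1881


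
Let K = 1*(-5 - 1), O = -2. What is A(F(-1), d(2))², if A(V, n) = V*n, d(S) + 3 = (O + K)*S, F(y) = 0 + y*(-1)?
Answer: 361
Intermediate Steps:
K = -6 (K = 1*(-6) = -6)
F(y) = -y (F(y) = 0 - y = -y)
d(S) = -3 - 8*S (d(S) = -3 + (-2 - 6)*S = -3 - 8*S)
A(F(-1), d(2))² = ((-1*(-1))*(-3 - 8*2))² = (1*(-3 - 16))² = (1*(-19))² = (-19)² = 361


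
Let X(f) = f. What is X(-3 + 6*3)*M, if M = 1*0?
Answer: 0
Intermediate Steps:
M = 0
X(-3 + 6*3)*M = (-3 + 6*3)*0 = (-3 + 18)*0 = 15*0 = 0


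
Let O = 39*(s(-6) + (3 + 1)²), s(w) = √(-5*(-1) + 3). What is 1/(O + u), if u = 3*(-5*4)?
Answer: 47/25494 - 13*√2/50988 ≈ 0.0014830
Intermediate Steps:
s(w) = 2*√2 (s(w) = √(5 + 3) = √8 = 2*√2)
O = 624 + 78*√2 (O = 39*(2*√2 + (3 + 1)²) = 39*(2*√2 + 4²) = 39*(2*√2 + 16) = 39*(16 + 2*√2) = 624 + 78*√2 ≈ 734.31)
u = -60 (u = 3*(-20) = -60)
1/(O + u) = 1/((624 + 78*√2) - 60) = 1/(564 + 78*√2)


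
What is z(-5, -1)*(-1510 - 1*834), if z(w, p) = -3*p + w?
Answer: 4688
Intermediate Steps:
z(w, p) = w - 3*p
z(-5, -1)*(-1510 - 1*834) = (-5 - 3*(-1))*(-1510 - 1*834) = (-5 + 3)*(-1510 - 834) = -2*(-2344) = 4688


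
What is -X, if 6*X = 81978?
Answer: -13663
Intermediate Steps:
X = 13663 (X = (⅙)*81978 = 13663)
-X = -1*13663 = -13663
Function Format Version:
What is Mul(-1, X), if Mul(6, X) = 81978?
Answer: -13663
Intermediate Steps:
X = 13663 (X = Mul(Rational(1, 6), 81978) = 13663)
Mul(-1, X) = Mul(-1, 13663) = -13663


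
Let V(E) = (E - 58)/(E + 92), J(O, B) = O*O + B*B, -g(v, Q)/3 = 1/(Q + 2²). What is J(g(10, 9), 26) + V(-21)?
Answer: 8098612/11999 ≈ 674.94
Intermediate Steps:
g(v, Q) = -3/(4 + Q) (g(v, Q) = -3/(Q + 2²) = -3/(Q + 4) = -3/(4 + Q))
J(O, B) = B² + O² (J(O, B) = O² + B² = B² + O²)
V(E) = (-58 + E)/(92 + E)
J(g(10, 9), 26) + V(-21) = (26² + (-3/(4 + 9))²) + (-58 - 21)/(92 - 21) = (676 + (-3/13)²) - 79/71 = (676 + 9/169) - 79/71 = 114253/169 - 79/71 = 8098612/11999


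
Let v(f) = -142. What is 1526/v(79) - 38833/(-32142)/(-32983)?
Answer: -808889261261/75269910606 ≈ -10.747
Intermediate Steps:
1526/v(79) - 38833/(-32142)/(-32983) = 1526/(-142) - 38833/(-32142)/(-32983) = 1526*(-1/142) - 38833*(-1/32142)*(-1/32983) = -763/71 + (38833/32142)*(-1/32983) = -763/71 - 38833/1060139586 = -808889261261/75269910606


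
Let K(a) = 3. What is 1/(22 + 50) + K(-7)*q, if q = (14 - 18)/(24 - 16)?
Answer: -107/72 ≈ -1.4861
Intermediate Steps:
q = -½ (q = -4/8 = -4*⅛ = -½ ≈ -0.50000)
1/(22 + 50) + K(-7)*q = 1/(22 + 50) + 3*(-½) = 1/72 - 3/2 = -107/72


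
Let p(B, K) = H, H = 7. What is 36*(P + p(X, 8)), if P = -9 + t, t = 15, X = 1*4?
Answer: 468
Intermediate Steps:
X = 4
P = 6 (P = -9 + 15 = 6)
p(B, K) = 7
36*(P + p(X, 8)) = 36*(6 + 7) = 36*13 = 468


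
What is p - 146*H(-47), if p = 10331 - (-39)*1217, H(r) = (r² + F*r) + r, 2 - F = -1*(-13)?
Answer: -333340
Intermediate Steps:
F = -11 (F = 2 - (-1)*(-13) = 2 - 1*13 = 2 - 13 = -11)
H(r) = r² - 10*r (H(r) = (r² - 11*r) + r = r² - 10*r)
p = 57794 (p = 10331 - 1*(-47463) = 10331 + 47463 = 57794)
p - 146*H(-47) = 57794 - (-6862)*(-10 - 47) = 57794 - (-6862)*(-57) = 57794 - 146*2679 = 57794 - 391134 = -333340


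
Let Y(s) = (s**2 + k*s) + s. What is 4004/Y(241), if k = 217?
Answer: 4004/110619 ≈ 0.036196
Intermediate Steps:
Y(s) = s**2 + 218*s (Y(s) = (s**2 + 217*s) + s = s**2 + 218*s)
4004/Y(241) = 4004/((241*(218 + 241))) = 4004/((241*459)) = 4004/110619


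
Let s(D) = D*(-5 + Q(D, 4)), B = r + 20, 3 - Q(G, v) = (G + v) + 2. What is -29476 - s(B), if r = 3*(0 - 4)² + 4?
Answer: -23716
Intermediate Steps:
Q(G, v) = 1 - G - v (Q(G, v) = 3 - ((G + v) + 2) = 3 - (2 + G + v) = 3 + (-2 - G - v) = 1 - G - v)
r = 52 (r = 3*(-4)² + 4 = 3*16 + 4 = 48 + 4 = 52)
B = 72 (B = 52 + 20 = 72)
s(D) = D*(-8 - D) (s(D) = D*(-5 + (1 - D - 1*4)) = D*(-5 + (1 - D - 4)) = D*(-5 + (-3 - D)) = D*(-8 - D))
-29476 - s(B) = -29476 - (-1)*72*(8 + 72) = -29476 - (-1)*72*80 = -29476 - 1*(-5760) = -29476 + 5760 = -23716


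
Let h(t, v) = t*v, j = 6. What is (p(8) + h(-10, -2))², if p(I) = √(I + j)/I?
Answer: (160 + √14)²/64 ≈ 418.93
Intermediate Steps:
p(I) = √(6 + I)/I (p(I) = √(I + 6)/I = √(6 + I)/I)
(p(8) + h(-10, -2))² = (√(6 + 8)/8 - 10*(-2))² = (√14/8 + 20)² = (20 + √14/8)²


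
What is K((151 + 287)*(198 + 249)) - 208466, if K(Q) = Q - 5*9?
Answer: -12725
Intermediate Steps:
K(Q) = -45 + Q (K(Q) = Q - 45 = -45 + Q)
K((151 + 287)*(198 + 249)) - 208466 = (-45 + (151 + 287)*(198 + 249)) - 208466 = (-45 + 438*447) - 208466 = (-45 + 195786) - 208466 = 195741 - 208466 = -12725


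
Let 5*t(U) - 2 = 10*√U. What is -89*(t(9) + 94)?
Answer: -44678/5 ≈ -8935.6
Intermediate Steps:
t(U) = ⅖ + 2*√U (t(U) = ⅖ + (10*√U)/5 = ⅖ + 2*√U)
-89*(t(9) + 94) = -89*((⅖ + 2*√9) + 94) = -89*((⅖ + 2*3) + 94) = -89*((⅖ + 6) + 94) = -89*(32/5 + 94) = -89*502/5 = -44678/5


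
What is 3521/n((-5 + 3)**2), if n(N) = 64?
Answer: 3521/64 ≈ 55.016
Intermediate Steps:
3521/n((-5 + 3)**2) = 3521/64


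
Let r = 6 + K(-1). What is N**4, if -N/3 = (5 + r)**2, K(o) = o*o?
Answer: 34828517376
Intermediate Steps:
K(o) = o**2
r = 7 (r = 6 + (-1)**2 = 6 + 1 = 7)
N = -432 (N = -3*(5 + 7)**2 = -3*12**2 = -3*144 = -432)
N**4 = (-432)**4 = 34828517376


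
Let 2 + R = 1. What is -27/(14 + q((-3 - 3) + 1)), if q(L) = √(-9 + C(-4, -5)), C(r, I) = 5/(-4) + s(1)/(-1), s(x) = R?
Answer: -1512/821 + 54*I*√37/821 ≈ -1.8417 + 0.40008*I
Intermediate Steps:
R = -1 (R = -2 + 1 = -1)
s(x) = -1
C(r, I) = -¼ (C(r, I) = 5/(-4) - 1/(-1) = 5*(-¼) - 1*(-1) = -5/4 + 1 = -¼)
q(L) = I*√37/2 (q(L) = √(-9 - ¼) = √(-37/4) = I*√37/2)
-27/(14 + q((-3 - 3) + 1)) = -27/(14 + I*√37/2)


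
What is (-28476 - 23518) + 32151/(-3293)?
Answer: -171248393/3293 ≈ -52004.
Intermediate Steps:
(-28476 - 23518) + 32151/(-3293) = -51994 + 32151*(-1/3293) = -51994 - 32151/3293 = -171248393/3293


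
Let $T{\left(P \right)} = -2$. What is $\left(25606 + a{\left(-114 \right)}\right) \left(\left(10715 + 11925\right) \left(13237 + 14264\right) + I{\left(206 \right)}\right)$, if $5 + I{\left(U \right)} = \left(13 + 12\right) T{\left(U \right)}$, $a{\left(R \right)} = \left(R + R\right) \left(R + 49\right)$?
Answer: $25170140621210$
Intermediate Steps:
$a{\left(R \right)} = 2 R \left(49 + R\right)$
$I{\left(U \right)} = -55$ ($I{\left(U \right)} = -5 + \left(13 + 12\right) \left(-2\right) = -5 + 25 \left(-2\right) = -5 - 50 = -55$)
$\left(25606 + a{\left(-114 \right)}\right) \left(\left(10715 + 11925\right) \left(13237 + 14264\right) + I{\left(206 \right)}\right) = \left(25606 + 2 \left(-114\right) \left(49 - 114\right)\right) \left(\left(10715 + 11925\right) \left(13237 + 14264\right) - 55\right) = \left(25606 + 2 \left(-114\right) \left(-65\right)\right) \left(22640 \cdot 27501 - 55\right) = \left(25606 + 14820\right) \left(622622640 - 55\right) = 40426 \cdot 622622585 = 25170140621210$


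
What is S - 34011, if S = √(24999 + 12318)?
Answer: -34011 + √37317 ≈ -33818.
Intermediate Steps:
S = √37317 ≈ 193.18
S - 34011 = √37317 - 34011 = -34011 + √37317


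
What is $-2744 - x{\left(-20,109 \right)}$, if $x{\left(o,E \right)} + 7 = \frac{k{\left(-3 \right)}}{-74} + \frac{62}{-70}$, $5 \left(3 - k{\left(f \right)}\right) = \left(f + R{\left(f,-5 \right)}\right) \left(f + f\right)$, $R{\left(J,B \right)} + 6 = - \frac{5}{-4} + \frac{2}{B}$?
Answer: $- \frac{70867733}{25900} \approx -2736.2$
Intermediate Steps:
$R{\left(J,B \right)} = - \frac{19}{4} + \frac{2}{B}$ ($R{\left(J,B \right)} = -6 + \left(- \frac{5}{-4} + \frac{2}{B}\right) = -6 + \left(\left(-5\right) \left(- \frac{1}{4}\right) + \frac{2}{B}\right) = -6 + \left(\frac{5}{4} + \frac{2}{B}\right) = - \frac{19}{4} + \frac{2}{B}$)
$k{\left(f \right)} = 3 - \frac{2 f \left(- \frac{103}{20} + f\right)}{5}$ ($k{\left(f \right)} = 3 - \frac{\left(f - \left(\frac{19}{4} - \frac{2}{-5}\right)\right) \left(f + f\right)}{5} = 3 - \frac{\left(f + \left(- \frac{19}{4} + 2 \left(- \frac{1}{5}\right)\right)\right) 2 f}{5} = 3 - \frac{\left(f - \frac{103}{20}\right) 2 f}{5} = 3 - \frac{\left(- \frac{103}{20} + f\right) 2 f}{5} = 3 - \frac{2 f \left(- \frac{103}{20} + f\right)}{5}$)
$x{\left(o,E \right)} = - \frac{201867}{25900}$ ($x{\left(o,E \right)} = -7 + \left(\frac{3 - \frac{2 \left(-3\right)^{2}}{5} + \frac{103}{50} \left(-3\right)}{-74} + \frac{62}{-70}\right) = -7 + \left(\left(3 - \frac{18}{5} - \frac{309}{50}\right) \left(- \frac{1}{74}\right) + 62 \left(- \frac{1}{70}\right)\right) = -7 - \left(\frac{31}{35} - \left(3 - \frac{18}{5} - \frac{309}{50}\right) \left(- \frac{1}{74}\right)\right) = -7 - \frac{20567}{25900} = - \frac{201867}{25900}$)
$-2744 - x{\left(-20,109 \right)} = -2744 - - \frac{201867}{25900} = -2744 + \frac{201867}{25900} = - \frac{70867733}{25900}$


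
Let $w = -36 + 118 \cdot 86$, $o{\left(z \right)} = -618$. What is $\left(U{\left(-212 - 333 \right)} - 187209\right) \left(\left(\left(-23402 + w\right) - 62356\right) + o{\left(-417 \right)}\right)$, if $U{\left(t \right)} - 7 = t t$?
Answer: $-8375541272$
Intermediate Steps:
$w = 10112$ ($w = -36 + 10148 = 10112$)
$U{\left(t \right)} = 7 + t^{2}$ ($U{\left(t \right)} = 7 + t t = 7 + t^{2}$)
$\left(U{\left(-212 - 333 \right)} - 187209\right) \left(\left(\left(-23402 + w\right) - 62356\right) + o{\left(-417 \right)}\right) = \left(\left(7 + \left(-212 - 333\right)^{2}\right) - 187209\right) \left(\left(\left(-23402 + 10112\right) - 62356\right) - 618\right) = \left(\left(7 + \left(-212 - 333\right)^{2}\right) - 187209\right) \left(\left(-13290 - 62356\right) - 618\right) = \left(\left(7 + \left(-545\right)^{2}\right) - 187209\right) \left(-75646 - 618\right) = \left(\left(7 + 297025\right) - 187209\right) \left(-76264\right) = \left(297032 - 187209\right) \left(-76264\right) = 109823 \left(-76264\right) = -8375541272$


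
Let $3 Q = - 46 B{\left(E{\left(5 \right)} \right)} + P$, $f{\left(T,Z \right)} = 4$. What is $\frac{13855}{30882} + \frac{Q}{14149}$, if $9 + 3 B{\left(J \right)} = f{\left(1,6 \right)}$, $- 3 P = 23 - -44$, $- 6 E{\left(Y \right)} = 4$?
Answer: $\frac{589781107}{1310848254} \approx 0.44992$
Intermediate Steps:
$E{\left(Y \right)} = - \frac{2}{3}$ ($E{\left(Y \right)} = \left(- \frac{1}{6}\right) 4 = - \frac{2}{3}$)
$P = - \frac{67}{3}$ ($P = - \frac{23 - -44}{3} = - \frac{23 + 44}{3} = \left(- \frac{1}{3}\right) 67 = - \frac{67}{3} \approx -22.333$)
$B{\left(J \right)} = - \frac{5}{3}$ ($B{\left(J \right)} = -3 + \frac{1}{3} \cdot 4 = -3 + \frac{4}{3} = - \frac{5}{3}$)
$Q = \frac{163}{9}$ ($Q = \frac{\left(-46\right) \left(- \frac{5}{3}\right) - \frac{67}{3}}{3} = \frac{\frac{230}{3} - \frac{67}{3}}{3} = \frac{1}{3} \cdot \frac{163}{3} = \frac{163}{9} \approx 18.111$)
$\frac{13855}{30882} + \frac{Q}{14149} = \frac{13855}{30882} + \frac{163}{9 \cdot 14149} = 13855 \cdot \frac{1}{30882} + \frac{163}{9} \cdot \frac{1}{14149} = \frac{13855}{30882} + \frac{163}{127341} = \frac{589781107}{1310848254}$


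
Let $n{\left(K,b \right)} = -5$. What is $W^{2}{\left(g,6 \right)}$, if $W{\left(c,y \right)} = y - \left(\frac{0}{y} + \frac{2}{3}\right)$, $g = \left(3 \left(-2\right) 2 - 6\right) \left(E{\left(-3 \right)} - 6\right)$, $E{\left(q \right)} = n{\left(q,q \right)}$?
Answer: $\frac{256}{9} \approx 28.444$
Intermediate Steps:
$E{\left(q \right)} = -5$
$g = 198$ ($g = \left(3 \left(-2\right) 2 - 6\right) \left(-5 - 6\right) = \left(\left(-6\right) 2 - 6\right) \left(-11\right) = \left(-12 - 6\right) \left(-11\right) = \left(-18\right) \left(-11\right) = 198$)
$W{\left(c,y \right)} = - \frac{2}{3} + y$ ($W{\left(c,y \right)} = y - \left(0 + 2 \cdot \frac{1}{3}\right) = y - \left(0 + \frac{2}{3}\right) = y - \frac{2}{3} = - \frac{2}{3} + y$)
$W^{2}{\left(g,6 \right)} = \left(- \frac{2}{3} + 6\right)^{2} = \left(\frac{16}{3}\right)^{2} = \frac{256}{9}$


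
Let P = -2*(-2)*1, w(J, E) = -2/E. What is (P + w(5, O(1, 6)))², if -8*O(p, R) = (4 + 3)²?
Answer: 44944/2401 ≈ 18.719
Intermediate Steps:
O(p, R) = -49/8 (O(p, R) = -(4 + 3)²/8 = -⅛*7² = -⅛*49 = -49/8)
P = 4 (P = 4*1 = 4)
(P + w(5, O(1, 6)))² = (4 - 2/(-49/8))² = (4 - 2*(-8/49))² = (4 + 16/49)² = (212/49)² = 44944/2401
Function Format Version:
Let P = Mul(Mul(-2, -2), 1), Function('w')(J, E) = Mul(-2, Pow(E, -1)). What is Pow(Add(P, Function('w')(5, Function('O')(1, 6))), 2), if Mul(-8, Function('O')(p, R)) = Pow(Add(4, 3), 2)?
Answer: Rational(44944, 2401) ≈ 18.719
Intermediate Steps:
Function('O')(p, R) = Rational(-49, 8) (Function('O')(p, R) = Mul(Rational(-1, 8), Pow(Add(4, 3), 2)) = Mul(Rational(-1, 8), Pow(7, 2)) = Mul(Rational(-1, 8), 49) = Rational(-49, 8))
P = 4 (P = Mul(4, 1) = 4)
Pow(Add(P, Function('w')(5, Function('O')(1, 6))), 2) = Pow(Add(4, Mul(-2, Pow(Rational(-49, 8), -1))), 2) = Pow(Add(4, Mul(-2, Rational(-8, 49))), 2) = Pow(Add(4, Rational(16, 49)), 2) = Pow(Rational(212, 49), 2) = Rational(44944, 2401)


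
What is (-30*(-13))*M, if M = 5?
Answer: 1950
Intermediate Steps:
(-30*(-13))*M = -30*(-13)*5 = 390*5 = 1950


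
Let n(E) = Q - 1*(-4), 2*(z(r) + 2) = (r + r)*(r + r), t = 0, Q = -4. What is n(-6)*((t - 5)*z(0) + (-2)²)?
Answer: 0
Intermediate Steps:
z(r) = -2 + 2*r² (z(r) = -2 + ((r + r)*(r + r))/2 = -2 + ((2*r)*(2*r))/2 = -2 + (4*r²)/2 = -2 + 2*r²)
n(E) = 0 (n(E) = -4 - 1*(-4) = -4 + 4 = 0)
n(-6)*((t - 5)*z(0) + (-2)²) = 0*((0 - 5)*(-2 + 2*0²) + (-2)²) = 0*(-5*(-2 + 2*0) + 4) = 0*(-5*(-2 + 0) + 4) = 0*(-5*(-2) + 4) = 0*(10 + 4) = 0*14 = 0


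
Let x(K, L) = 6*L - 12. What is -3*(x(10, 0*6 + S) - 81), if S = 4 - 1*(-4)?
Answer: 135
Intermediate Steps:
S = 8 (S = 4 + 4 = 8)
x(K, L) = -12 + 6*L
-3*(x(10, 0*6 + S) - 81) = -3*((-12 + 6*(0*6 + 8)) - 81) = -3*((-12 + 6*(0 + 8)) - 81) = -3*((-12 + 6*8) - 81) = -3*((-12 + 48) - 81) = -3*(36 - 81) = -3*(-45) = 135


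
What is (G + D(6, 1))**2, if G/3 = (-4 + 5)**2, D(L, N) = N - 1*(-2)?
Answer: 36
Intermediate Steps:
D(L, N) = 2 + N (D(L, N) = N + 2 = 2 + N)
G = 3 (G = 3*(-4 + 5)**2 = 3*1**2 = 3*1 = 3)
(G + D(6, 1))**2 = (3 + (2 + 1))**2 = (3 + 3)**2 = 6**2 = 36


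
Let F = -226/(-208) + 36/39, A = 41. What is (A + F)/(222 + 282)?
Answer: 71/832 ≈ 0.085337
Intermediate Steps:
F = 209/104 (F = -226*(-1/208) + 36*(1/39) = 113/104 + 12/13 = 209/104 ≈ 2.0096)
(A + F)/(222 + 282) = (41 + 209/104)/(222 + 282) = (4473/104)/504 = (4473/104)*(1/504) = 71/832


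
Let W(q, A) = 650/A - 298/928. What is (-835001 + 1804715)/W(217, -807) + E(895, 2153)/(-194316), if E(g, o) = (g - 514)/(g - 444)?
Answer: -10607157806014912045/12322950272996 ≈ -8.6076e+5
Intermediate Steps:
W(q, A) = -149/464 + 650/A (W(q, A) = 650/A - 298*1/928 = 650/A - 149/464 = -149/464 + 650/A)
E(g, o) = (-514 + g)/(-444 + g)
(-835001 + 1804715)/W(217, -807) + E(895, 2153)/(-194316) = (-835001 + 1804715)/(-149/464 + 650/(-807)) + ((-514 + 895)/(-444 + 895))/(-194316) = 969714/(-149/464 + 650*(-1/807)) + (381/451)*(-1/194316) = 969714/(-149/464 - 650/807) + ((1/451)*381)*(-1/194316) = 969714/(-421843/374448) + (381/451)*(-1/194316) = 969714*(-374448/421843) - 127/29212172 = -363107467872/421843 - 127/29212172 = -10607157806014912045/12322950272996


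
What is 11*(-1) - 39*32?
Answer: -1259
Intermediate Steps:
11*(-1) - 39*32 = -11 - 1248 = -1259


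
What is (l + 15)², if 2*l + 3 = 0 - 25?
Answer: 1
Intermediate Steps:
l = -14 (l = -3/2 + (0 - 25)/2 = -3/2 + (½)*(-25) = -3/2 - 25/2 = -14)
(l + 15)² = (-14 + 15)² = 1² = 1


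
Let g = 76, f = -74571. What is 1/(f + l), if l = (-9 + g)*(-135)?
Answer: -1/83616 ≈ -1.1959e-5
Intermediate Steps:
l = -9045 (l = (-9 + 76)*(-135) = 67*(-135) = -9045)
1/(f + l) = 1/(-74571 - 9045) = 1/(-83616) = -1/83616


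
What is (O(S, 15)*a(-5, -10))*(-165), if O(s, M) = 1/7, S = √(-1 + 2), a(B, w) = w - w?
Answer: 0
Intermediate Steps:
a(B, w) = 0
S = 1 (S = √1 = 1)
O(s, M) = ⅐
(O(S, 15)*a(-5, -10))*(-165) = ((⅐)*0)*(-165) = 0*(-165) = 0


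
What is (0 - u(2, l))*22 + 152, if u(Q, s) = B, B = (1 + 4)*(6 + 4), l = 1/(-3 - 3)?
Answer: -948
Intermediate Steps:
l = -1/6 (l = 1/(-6) = -1/6 ≈ -0.16667)
B = 50 (B = 5*10 = 50)
u(Q, s) = 50
(0 - u(2, l))*22 + 152 = (0 - 1*50)*22 + 152 = (0 - 50)*22 + 152 = -50*22 + 152 = -1100 + 152 = -948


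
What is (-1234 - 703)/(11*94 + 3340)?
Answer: -1937/4374 ≈ -0.44284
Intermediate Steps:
(-1234 - 703)/(11*94 + 3340) = -1937/(1034 + 3340) = -1937/4374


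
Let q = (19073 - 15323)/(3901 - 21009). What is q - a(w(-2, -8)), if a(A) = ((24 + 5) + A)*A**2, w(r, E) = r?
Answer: -925707/8554 ≈ -108.22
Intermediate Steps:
q = -1875/8554 (q = 3750/(-17108) = 3750*(-1/17108) = -1875/8554 ≈ -0.21920)
a(A) = A**2*(29 + A) (a(A) = (29 + A)*A**2 = A**2*(29 + A))
q - a(w(-2, -8)) = -1875/8554 - (-2)**2*(29 - 2) = -1875/8554 - 4*27 = -1875/8554 - 1*108 = -1875/8554 - 108 = -925707/8554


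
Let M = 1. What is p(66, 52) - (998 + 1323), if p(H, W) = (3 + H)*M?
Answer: -2252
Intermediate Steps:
p(H, W) = 3 + H (p(H, W) = (3 + H)*1 = 3 + H)
p(66, 52) - (998 + 1323) = (3 + 66) - (998 + 1323) = 69 - 1*2321 = 69 - 2321 = -2252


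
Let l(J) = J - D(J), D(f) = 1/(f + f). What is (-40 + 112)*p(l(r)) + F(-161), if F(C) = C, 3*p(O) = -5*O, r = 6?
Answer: -871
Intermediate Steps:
D(f) = 1/(2*f)
l(J) = J - 1/(2*J)
p(O) = -5*O/3 (p(O) = (-5*O)/3 = -5*O/3)
(-40 + 112)*p(l(r)) + F(-161) = (-40 + 112)*(-5*(6 - ½/6)/3) - 161 = 72*(-5*(6 - ½*⅙)/3) - 161 = 72*(-5*(6 - 1/12)/3) - 161 = 72*(-5/3*71/12) - 161 = 72*(-355/36) - 161 = -710 - 161 = -871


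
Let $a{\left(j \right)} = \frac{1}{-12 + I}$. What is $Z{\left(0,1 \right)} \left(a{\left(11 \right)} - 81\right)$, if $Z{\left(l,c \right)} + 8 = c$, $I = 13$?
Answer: $560$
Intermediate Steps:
$Z{\left(l,c \right)} = -8 + c$
$a{\left(j \right)} = 1$ ($a{\left(j \right)} = \frac{1}{-12 + 13} = 1^{-1} = 1$)
$Z{\left(0,1 \right)} \left(a{\left(11 \right)} - 81\right) = \left(-8 + 1\right) \left(1 - 81\right) = \left(-7\right) \left(-80\right) = 560$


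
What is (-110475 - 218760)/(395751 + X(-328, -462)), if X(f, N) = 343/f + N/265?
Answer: -28617106200/34398434489 ≈ -0.83193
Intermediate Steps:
X(f, N) = 343/f + N/265 (X(f, N) = 343/f + N*(1/265) = 343/f + N/265)
(-110475 - 218760)/(395751 + X(-328, -462)) = (-110475 - 218760)/(395751 + (343/(-328) + (1/265)*(-462))) = -329235/(395751 + (343*(-1/328) - 462/265)) = -329235/(395751 + (-343/328 - 462/265)) = -329235/(395751 - 242431/86920) = -329235/34398434489/86920 = -329235*86920/34398434489 = -28617106200/34398434489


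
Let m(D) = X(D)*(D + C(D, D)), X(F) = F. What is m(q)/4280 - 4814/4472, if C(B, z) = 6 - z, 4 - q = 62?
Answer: -1385011/1196260 ≈ -1.1578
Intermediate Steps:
q = -58 (q = 4 - 1*62 = 4 - 62 = -58)
m(D) = 6*D (m(D) = D*(D + (6 - D)) = D*6 = 6*D)
m(q)/4280 - 4814/4472 = (6*(-58))/4280 - 4814/4472 = -348*1/4280 - 4814*1/4472 = -87/1070 - 2407/2236 = -1385011/1196260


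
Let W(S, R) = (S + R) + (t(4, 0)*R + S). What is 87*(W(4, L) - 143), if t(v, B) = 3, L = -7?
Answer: -14181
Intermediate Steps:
W(S, R) = 2*S + 4*R (W(S, R) = (S + R) + (3*R + S) = (R + S) + (S + 3*R) = 2*S + 4*R)
87*(W(4, L) - 143) = 87*((2*4 + 4*(-7)) - 143) = 87*((8 - 28) - 143) = 87*(-20 - 143) = 87*(-163) = -14181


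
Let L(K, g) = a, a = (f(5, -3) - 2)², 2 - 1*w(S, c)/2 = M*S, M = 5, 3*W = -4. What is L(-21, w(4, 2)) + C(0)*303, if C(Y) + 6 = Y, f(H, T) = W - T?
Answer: -16361/9 ≈ -1817.9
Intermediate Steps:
W = -4/3 (W = (⅓)*(-4) = -4/3 ≈ -1.3333)
f(H, T) = -4/3 - T
C(Y) = -6 + Y
w(S, c) = 4 - 10*S
a = ⅑ (a = ((-4/3 - 1*(-3)) - 2)² = ((-4/3 + 3) - 2)² = (5/3 - 2)² = (-⅓)² = ⅑ ≈ 0.11111)
L(K, g) = ⅑
L(-21, w(4, 2)) + C(0)*303 = ⅑ + (-6 + 0)*303 = ⅑ - 6*303 = ⅑ - 1818 = -16361/9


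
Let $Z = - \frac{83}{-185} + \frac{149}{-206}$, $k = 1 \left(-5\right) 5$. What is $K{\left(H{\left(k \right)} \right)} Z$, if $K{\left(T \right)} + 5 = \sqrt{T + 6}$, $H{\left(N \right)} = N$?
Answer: $\frac{10467}{7622} - \frac{10467 i \sqrt{19}}{38110} \approx 1.3733 - 1.1972 i$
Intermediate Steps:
$k = -25$ ($k = \left(-5\right) 5 = -25$)
$K{\left(T \right)} = -5 + \sqrt{6 + T}$ ($K{\left(T \right)} = -5 + \sqrt{T + 6} = -5 + \sqrt{6 + T}$)
$Z = - \frac{10467}{38110}$ ($Z = \left(-83\right) \left(- \frac{1}{185}\right) + 149 \left(- \frac{1}{206}\right) = \frac{83}{185} - \frac{149}{206} = - \frac{10467}{38110} \approx -0.27465$)
$K{\left(H{\left(k \right)} \right)} Z = \left(-5 + \sqrt{6 - 25}\right) \left(- \frac{10467}{38110}\right) = \left(-5 + \sqrt{-19}\right) \left(- \frac{10467}{38110}\right) = \left(-5 + i \sqrt{19}\right) \left(- \frac{10467}{38110}\right) = \frac{10467}{7622} - \frac{10467 i \sqrt{19}}{38110}$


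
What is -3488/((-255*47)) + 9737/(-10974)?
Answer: -26140211/43841130 ≈ -0.59625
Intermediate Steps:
-3488/((-255*47)) + 9737/(-10974) = -3488/(-11985) + 9737*(-1/10974) = -3488*(-1/11985) - 9737/10974 = 3488/11985 - 9737/10974 = -26140211/43841130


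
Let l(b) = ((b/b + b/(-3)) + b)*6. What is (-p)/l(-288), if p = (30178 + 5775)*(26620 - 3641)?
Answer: 826163987/1146 ≈ 7.2091e+5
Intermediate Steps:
p = 826163987 (p = 35953*22979 = 826163987)
l(b) = 6 + 4*b (l(b) = ((1 + b*(-1/3)) + b)*6 = ((1 - b/3) + b)*6 = (1 + 2*b/3)*6 = 6 + 4*b)
(-p)/l(-288) = (-1*826163987)/(6 + 4*(-288)) = -826163987/(6 - 1152) = -826163987/(-1146) = -826163987*(-1/1146) = 826163987/1146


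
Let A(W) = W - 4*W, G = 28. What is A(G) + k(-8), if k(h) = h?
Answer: -92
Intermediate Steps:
A(W) = -3*W
A(G) + k(-8) = -3*28 - 8 = -84 - 8 = -92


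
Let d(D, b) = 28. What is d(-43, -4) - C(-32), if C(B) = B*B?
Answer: -996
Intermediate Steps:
C(B) = B²
d(-43, -4) - C(-32) = 28 - 1*(-32)² = 28 - 1*1024 = 28 - 1024 = -996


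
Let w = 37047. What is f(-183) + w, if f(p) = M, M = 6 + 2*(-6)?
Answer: 37041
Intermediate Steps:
M = -6 (M = 6 - 12 = -6)
f(p) = -6
f(-183) + w = -6 + 37047 = 37041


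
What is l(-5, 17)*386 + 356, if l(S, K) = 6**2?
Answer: 14252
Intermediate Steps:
l(S, K) = 36
l(-5, 17)*386 + 356 = 36*386 + 356 = 13896 + 356 = 14252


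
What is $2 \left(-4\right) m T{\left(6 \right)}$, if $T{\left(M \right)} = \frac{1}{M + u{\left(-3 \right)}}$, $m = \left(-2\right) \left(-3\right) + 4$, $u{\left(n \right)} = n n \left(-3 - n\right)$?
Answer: $- \frac{40}{3} \approx -13.333$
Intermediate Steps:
$u{\left(n \right)} = n^{2} \left(-3 - n\right)$
$m = 10$ ($m = 6 + 4 = 10$)
$T{\left(M \right)} = \frac{1}{M}$ ($T{\left(M \right)} = \frac{1}{M + \left(-3\right)^{2} \left(-3 - -3\right)} = \frac{1}{M + 9 \left(-3 + 3\right)} = \frac{1}{M + 9 \cdot 0} = \frac{1}{M + 0} = \frac{1}{M}$)
$2 \left(-4\right) m T{\left(6 \right)} = \frac{2 \left(-4\right) 10}{6} = \left(-8\right) 10 \cdot \frac{1}{6} = \left(-80\right) \frac{1}{6} = - \frac{40}{3}$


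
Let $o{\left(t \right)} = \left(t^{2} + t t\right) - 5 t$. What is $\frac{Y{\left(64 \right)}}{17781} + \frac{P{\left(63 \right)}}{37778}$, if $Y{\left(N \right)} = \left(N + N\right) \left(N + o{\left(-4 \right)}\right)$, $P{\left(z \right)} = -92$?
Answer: $\frac{279645946}{335865309} \approx 0.83261$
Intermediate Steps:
$o{\left(t \right)} = - 5 t + 2 t^{2}$ ($o{\left(t \right)} = \left(t^{2} + t^{2}\right) - 5 t = 2 t^{2} - 5 t = - 5 t + 2 t^{2}$)
$Y{\left(N \right)} = 2 N \left(52 + N\right)$ ($Y{\left(N \right)} = \left(N + N\right) \left(N - 4 \left(-5 + 2 \left(-4\right)\right)\right) = 2 N \left(N - 4 \left(-5 - 8\right)\right) = 2 N \left(N - -52\right) = 2 N \left(N + 52\right) = 2 N \left(52 + N\right)$)
$\frac{Y{\left(64 \right)}}{17781} + \frac{P{\left(63 \right)}}{37778} = \frac{2 \cdot 64 \left(52 + 64\right)}{17781} - \frac{92}{37778} = 2 \cdot 64 \cdot 116 \cdot \frac{1}{17781} - \frac{46}{18889} = 14848 \cdot \frac{1}{17781} - \frac{46}{18889} = \frac{14848}{17781} - \frac{46}{18889} = \frac{279645946}{335865309}$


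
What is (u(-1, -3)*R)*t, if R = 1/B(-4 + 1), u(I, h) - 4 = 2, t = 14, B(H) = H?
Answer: -28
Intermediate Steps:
u(I, h) = 6 (u(I, h) = 4 + 2 = 6)
R = -1/3 (R = 1/(-4 + 1) = 1/(-3) = -1/3 ≈ -0.33333)
(u(-1, -3)*R)*t = (6*(-1/3))*14 = -2*14 = -28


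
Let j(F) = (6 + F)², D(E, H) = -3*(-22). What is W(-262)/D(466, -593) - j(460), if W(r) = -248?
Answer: -7166272/33 ≈ -2.1716e+5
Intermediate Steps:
D(E, H) = 66
W(-262)/D(466, -593) - j(460) = -248/66 - (6 + 460)² = -248*1/66 - 1*466² = -124/33 - 1*217156 = -124/33 - 217156 = -7166272/33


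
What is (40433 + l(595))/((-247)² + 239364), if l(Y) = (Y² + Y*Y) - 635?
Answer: 747848/300373 ≈ 2.4897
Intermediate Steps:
l(Y) = -635 + 2*Y² (l(Y) = (Y² + Y²) - 635 = 2*Y² - 635 = -635 + 2*Y²)
(40433 + l(595))/((-247)² + 239364) = (40433 + (-635 + 2*595²))/((-247)² + 239364) = (40433 + (-635 + 2*354025))/(61009 + 239364) = (40433 + (-635 + 708050))/300373 = (40433 + 707415)*(1/300373) = 747848*(1/300373) = 747848/300373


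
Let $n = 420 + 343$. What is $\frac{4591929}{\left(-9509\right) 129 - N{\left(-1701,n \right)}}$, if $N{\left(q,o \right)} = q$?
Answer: $- \frac{1530643}{408320} \approx -3.7486$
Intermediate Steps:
$n = 763$
$\frac{4591929}{\left(-9509\right) 129 - N{\left(-1701,n \right)}} = \frac{4591929}{\left(-9509\right) 129 - -1701} = \frac{4591929}{-1226661 + 1701} = \frac{4591929}{-1224960} = 4591929 \left(- \frac{1}{1224960}\right) = - \frac{1530643}{408320}$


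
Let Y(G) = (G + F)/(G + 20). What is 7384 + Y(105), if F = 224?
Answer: 923329/125 ≈ 7386.6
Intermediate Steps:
Y(G) = (224 + G)/(20 + G) (Y(G) = (G + 224)/(G + 20) = (224 + G)/(20 + G))
7384 + Y(105) = 7384 + (224 + 105)/(20 + 105) = 7384 + 329/125 = 923329/125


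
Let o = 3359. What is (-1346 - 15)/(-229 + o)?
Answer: -1361/3130 ≈ -0.43482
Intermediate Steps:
(-1346 - 15)/(-229 + o) = (-1346 - 15)/(-229 + 3359) = -1361/3130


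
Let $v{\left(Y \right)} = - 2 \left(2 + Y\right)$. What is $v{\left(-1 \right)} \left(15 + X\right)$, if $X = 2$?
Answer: $-34$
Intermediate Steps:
$v{\left(Y \right)} = -4 - 2 Y$
$v{\left(-1 \right)} \left(15 + X\right) = \left(-4 - -2\right) \left(15 + 2\right) = \left(-4 + 2\right) 17 = \left(-2\right) 17 = -34$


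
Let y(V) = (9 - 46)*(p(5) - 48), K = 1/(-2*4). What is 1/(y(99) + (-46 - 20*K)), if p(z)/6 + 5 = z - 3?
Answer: 2/4797 ≈ 0.00041693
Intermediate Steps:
p(z) = -48 + 6*z (p(z) = -30 + 6*(z - 3) = -30 + 6*(-3 + z) = -30 + (-18 + 6*z) = -48 + 6*z)
K = -⅛ (K = 1/(-8) = -⅛ ≈ -0.12500)
y(V) = 2442 (y(V) = (9 - 46)*((-48 + 6*5) - 48) = -37*((-48 + 30) - 48) = -37*(-18 - 48) = -37*(-66) = 2442)
1/(y(99) + (-46 - 20*K)) = 1/(2442 + (-46 - 20*(-⅛))) = 1/(2442 + (-46 + 5/2)) = 1/(2442 - 87/2) = 1/(4797/2) = 2/4797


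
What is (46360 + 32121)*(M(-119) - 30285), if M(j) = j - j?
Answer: -2376797085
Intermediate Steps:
M(j) = 0
(46360 + 32121)*(M(-119) - 30285) = (46360 + 32121)*(0 - 30285) = 78481*(-30285) = -2376797085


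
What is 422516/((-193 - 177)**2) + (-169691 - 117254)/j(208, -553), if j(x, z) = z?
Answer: 9879105462/18926425 ≈ 521.97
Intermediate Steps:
422516/((-193 - 177)**2) + (-169691 - 117254)/j(208, -553) = 422516/((-193 - 177)**2) + (-169691 - 117254)/(-553) = 422516/((-370)**2) - 286945*(-1/553) = 422516/136900 + 286945/553 = 422516*(1/136900) + 286945/553 = 105629/34225 + 286945/553 = 9879105462/18926425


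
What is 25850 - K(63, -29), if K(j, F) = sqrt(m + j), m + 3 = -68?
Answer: 25850 - 2*I*sqrt(2) ≈ 25850.0 - 2.8284*I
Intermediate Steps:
m = -71 (m = -3 - 68 = -71)
K(j, F) = sqrt(-71 + j)
25850 - K(63, -29) = 25850 - sqrt(-71 + 63) = 25850 - sqrt(-8) = 25850 - 2*I*sqrt(2)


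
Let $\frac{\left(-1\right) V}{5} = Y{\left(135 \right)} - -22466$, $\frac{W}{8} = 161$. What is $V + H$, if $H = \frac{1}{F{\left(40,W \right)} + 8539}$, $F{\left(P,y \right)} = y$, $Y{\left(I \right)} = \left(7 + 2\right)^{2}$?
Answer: $- \frac{1107846844}{9827} \approx -1.1274 \cdot 10^{5}$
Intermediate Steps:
$Y{\left(I \right)} = 81$ ($Y{\left(I \right)} = 9^{2} = 81$)
$W = 1288$ ($W = 8 \cdot 161 = 1288$)
$H = \frac{1}{9827}$ ($H = \frac{1}{1288 + 8539} = \frac{1}{9827} \approx 0.00010176$)
$V = -112735$ ($V = - 5 \left(81 - -22466\right) = - 5 \left(81 + 22466\right) = \left(-5\right) 22547 = -112735$)
$V + H = -112735 + \frac{1}{9827} = - \frac{1107846844}{9827}$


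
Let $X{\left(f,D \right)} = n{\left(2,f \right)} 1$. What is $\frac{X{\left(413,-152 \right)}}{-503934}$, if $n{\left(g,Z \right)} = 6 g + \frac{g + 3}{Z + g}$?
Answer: $- \frac{997}{41826522} \approx -2.3837 \cdot 10^{-5}$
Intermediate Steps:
$n{\left(g,Z \right)} = 6 g + \frac{3 + g}{Z + g}$
$X{\left(f,D \right)} = \frac{29 + 12 f}{2 + f}$ ($X{\left(f,D \right)} = \frac{3 + 2 + 6 \cdot 2^{2} + 6 f 2}{f + 2} \cdot 1 = \frac{3 + 2 + 6 \cdot 4 + 12 f}{2 + f} 1 = \frac{3 + 2 + 24 + 12 f}{2 + f} 1 = \frac{29 + 12 f}{2 + f} 1 = \frac{29 + 12 f}{2 + f}$)
$\frac{X{\left(413,-152 \right)}}{-503934} = \frac{\frac{1}{2 + 413} \left(29 + 12 \cdot 413\right)}{-503934} = \frac{29 + 4956}{415} \left(- \frac{1}{503934}\right) = \frac{1}{415} \cdot 4985 \left(- \frac{1}{503934}\right) = \frac{997}{83} \left(- \frac{1}{503934}\right) = - \frac{997}{41826522}$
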